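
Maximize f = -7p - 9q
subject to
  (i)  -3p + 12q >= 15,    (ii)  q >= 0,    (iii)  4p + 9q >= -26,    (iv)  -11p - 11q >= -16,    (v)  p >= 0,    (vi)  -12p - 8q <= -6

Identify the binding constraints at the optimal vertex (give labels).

Vertices and f = -7p - 9q:
  (9/55, 71/55) → f = -702/55
  (0, 5/4) → f = -45/4
  (0, 16/11) → f = -144/11

The maximum is at (0, 5/4). Substituting into each constraint, equality holds for (i) and (v); the remaining constraints have slack.

(i) and (v)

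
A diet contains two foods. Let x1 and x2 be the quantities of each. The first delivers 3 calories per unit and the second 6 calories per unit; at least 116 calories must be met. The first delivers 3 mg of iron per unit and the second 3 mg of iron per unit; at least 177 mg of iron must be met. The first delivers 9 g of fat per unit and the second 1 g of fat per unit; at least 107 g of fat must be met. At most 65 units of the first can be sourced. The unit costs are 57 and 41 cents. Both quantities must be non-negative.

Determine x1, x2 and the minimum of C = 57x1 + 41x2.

Extreme points and C = 57x1 + 41x2:
  (0, 107) → C = 4387
  (59, 0) → C = 3363
  (65, 0) → C = 3705
  (6, 53) → C = 2515
The feasible region is unbounded (it extends along (0, 1)), but C strictly increases along every unbounded feasible direction, so there is no improving ray and the minimum is attained at a vertex.

The optimum lies where 3x1 + 3x2 = 177 and 9x1 + x2 = 107.
Solving simultaneously gives x1 = 6, x2 = 53.

x1 = 6, x2 = 53, minimum C = 2515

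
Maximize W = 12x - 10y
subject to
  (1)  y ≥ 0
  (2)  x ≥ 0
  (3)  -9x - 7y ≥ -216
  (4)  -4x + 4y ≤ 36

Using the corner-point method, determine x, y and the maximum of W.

Corner points and W = 12x - 10y:
  (0, 0) → W = 0
  (24, 0) → W = 288
  (0, 9) → W = -90
  (153/16, 297/16) → W = -567/8

The optimum lies where y = 0 and -9x - 7y = -216.
Solving simultaneously gives x = 24, y = 0.

x = 24, y = 0, maximum W = 288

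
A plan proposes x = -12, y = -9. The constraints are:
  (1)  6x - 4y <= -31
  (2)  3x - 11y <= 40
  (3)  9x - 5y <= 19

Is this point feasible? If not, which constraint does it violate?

Constraint (2): 3x - 11y = 63, which is not ≤ 40. All other constraints are satisfied.

not feasible — violates (2)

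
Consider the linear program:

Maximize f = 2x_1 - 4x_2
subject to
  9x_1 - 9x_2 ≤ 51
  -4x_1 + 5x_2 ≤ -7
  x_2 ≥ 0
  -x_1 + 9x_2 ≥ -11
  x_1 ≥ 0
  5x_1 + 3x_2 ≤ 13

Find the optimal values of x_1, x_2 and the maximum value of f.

Vertices and f = 2x_1 - 4x_2:
  (7/4, 0) → f = 7/2
  (86/37, 17/37) → f = 104/37
  (13/5, 0) → f = 26/5

The optimum lies where x_2 = 0 and 5x_1 + 3x_2 = 13.
Solving simultaneously gives x_1 = 13/5, x_2 = 0.

x_1 = 13/5, x_2 = 0, maximum f = 26/5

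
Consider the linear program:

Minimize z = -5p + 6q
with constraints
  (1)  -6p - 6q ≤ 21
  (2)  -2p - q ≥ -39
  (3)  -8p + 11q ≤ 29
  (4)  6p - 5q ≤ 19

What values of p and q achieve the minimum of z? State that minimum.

p = 3/22, q = -40/11, minimum z = -45/2

Corner points and z = -5p + 6q:
  (-135/38, 1/19) → z = 687/38
  (3/22, -40/11) → z = -45/2
  (40/3, 37/3) → z = 22/3
  (107/8, 49/4) → z = 53/8

The optimum lies where -6p - 6q = 21 and 6p - 5q = 19.
Solving simultaneously gives p = 3/22, q = -40/11.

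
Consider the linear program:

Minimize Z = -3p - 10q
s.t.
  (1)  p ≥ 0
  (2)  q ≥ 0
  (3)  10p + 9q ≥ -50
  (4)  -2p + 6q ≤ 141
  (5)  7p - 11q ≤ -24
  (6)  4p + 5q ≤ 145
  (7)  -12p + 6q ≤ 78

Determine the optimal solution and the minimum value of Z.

Corner points and Z = -3p - 10q:
  (0, 24/11) → Z = -240/11
  (0, 13) → Z = -130
  (1475/79, 1111/79) → Z = -15535/79
  (40/7, 171/7) → Z = -1830/7

p = 40/7, q = 171/7, minimum Z = -1830/7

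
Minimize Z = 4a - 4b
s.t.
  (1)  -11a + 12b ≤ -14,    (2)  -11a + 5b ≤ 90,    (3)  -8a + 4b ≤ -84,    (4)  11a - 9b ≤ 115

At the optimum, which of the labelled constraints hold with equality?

(1) and (3)

Extreme points and Z = 4a - 4b:
  (238/13, 203/13) → Z = 140/13
  (38, 101/3) → Z = 52/3
  (74/7, 1/7) → Z = 292/7

The minimum is at (238/13, 203/13). Substituting into each constraint, equality holds for (1) and (3); the remaining constraints have slack.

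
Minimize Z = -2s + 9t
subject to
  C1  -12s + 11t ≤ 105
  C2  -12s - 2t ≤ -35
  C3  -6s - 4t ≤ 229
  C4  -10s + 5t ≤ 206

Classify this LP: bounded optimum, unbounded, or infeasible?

unbounded

From the feasible point (175/156, 140/13), moving in the direction (4, -6) keeps every constraint satisfied while Z decreases without bound.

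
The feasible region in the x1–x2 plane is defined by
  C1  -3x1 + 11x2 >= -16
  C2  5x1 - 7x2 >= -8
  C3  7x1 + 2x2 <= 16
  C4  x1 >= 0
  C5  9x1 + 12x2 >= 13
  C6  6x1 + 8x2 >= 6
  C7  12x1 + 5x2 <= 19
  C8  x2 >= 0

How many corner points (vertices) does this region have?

5

The feasible vertices (each the meet of two boundaries and inside every other half-plane) are:
  (0, 8/7)
  (93/109, 191/109)
  (0, 13/12)
  (13/9, 0)
  (19/12, 0)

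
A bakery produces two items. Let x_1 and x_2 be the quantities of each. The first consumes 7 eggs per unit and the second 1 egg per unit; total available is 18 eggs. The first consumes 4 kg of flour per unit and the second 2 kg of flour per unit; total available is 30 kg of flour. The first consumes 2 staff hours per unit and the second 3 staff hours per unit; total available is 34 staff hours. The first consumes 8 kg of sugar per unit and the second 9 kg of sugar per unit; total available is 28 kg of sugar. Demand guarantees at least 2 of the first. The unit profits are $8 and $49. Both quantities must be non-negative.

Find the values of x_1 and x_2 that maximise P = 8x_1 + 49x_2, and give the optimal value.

Feasible corners and P = 8x_1 + 49x_2:
  (18/7, 0) → P = 144/7
  (2, 0) → P = 16
  (134/55, 52/55) → P = 724/11
  (2, 4/3) → P = 244/3

x_1 = 2, x_2 = 4/3, maximum P = 244/3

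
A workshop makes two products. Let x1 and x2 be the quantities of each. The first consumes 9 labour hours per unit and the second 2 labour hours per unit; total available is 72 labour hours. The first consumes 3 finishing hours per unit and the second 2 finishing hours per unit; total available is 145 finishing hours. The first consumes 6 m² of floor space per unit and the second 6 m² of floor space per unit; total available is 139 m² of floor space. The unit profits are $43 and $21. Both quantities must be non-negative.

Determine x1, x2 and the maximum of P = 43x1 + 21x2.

x1 = 11/3, x2 = 39/2, maximum P = 3403/6

Extreme points and P = 43x1 + 21x2:
  (0, 0) → P = 0
  (0, 139/6) → P = 973/2
  (8, 0) → P = 344
  (11/3, 39/2) → P = 3403/6

The optimum lies where 9x1 + 2x2 = 72 and 6x1 + 6x2 = 139.
Solving simultaneously gives x1 = 11/3, x2 = 39/2.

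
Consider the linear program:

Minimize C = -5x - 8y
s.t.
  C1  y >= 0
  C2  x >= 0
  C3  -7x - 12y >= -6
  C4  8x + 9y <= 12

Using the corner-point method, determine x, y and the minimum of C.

x = 6/7, y = 0, minimum C = -30/7

Extreme points and C = -5x - 8y:
  (0, 0) → C = 0
  (6/7, 0) → C = -30/7
  (0, 1/2) → C = -4

At the optimal vertex, y = 0 and -7x - 12y = -6.
Solving simultaneously gives x = 6/7, y = 0.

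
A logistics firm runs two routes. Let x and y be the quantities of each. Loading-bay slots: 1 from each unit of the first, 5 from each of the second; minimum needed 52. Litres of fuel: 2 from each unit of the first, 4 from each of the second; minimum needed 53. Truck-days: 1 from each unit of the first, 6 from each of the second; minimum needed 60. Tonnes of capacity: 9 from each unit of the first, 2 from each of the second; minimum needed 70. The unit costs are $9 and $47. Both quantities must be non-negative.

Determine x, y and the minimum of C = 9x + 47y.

Vertices and C = 9x + 47y:
  (0, 35) → C = 1645
  (60, 0) → C = 540
  (19/2, 17/2) → C = 485
  (12, 8) → C = 484
  (87/16, 337/32) → C = 17405/32
The feasible region is unbounded (it extends along (0, 1), (1, 0)), but C strictly increases along every unbounded feasible direction, so there is no improving ray and the minimum is attained at a vertex.

x = 12, y = 8, minimum C = 484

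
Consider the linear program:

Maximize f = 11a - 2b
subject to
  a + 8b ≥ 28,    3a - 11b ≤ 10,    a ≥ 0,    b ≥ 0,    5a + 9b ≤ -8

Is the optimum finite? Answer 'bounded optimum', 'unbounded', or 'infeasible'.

infeasible

The boundaries a + 8b = 28 and 3a - 11b = 10 meet at (388/35, 74/35), but that point violates 5a + 9b ≤ -8. Every candidate vertex is excluded by some other constraint, so the feasible region is empty.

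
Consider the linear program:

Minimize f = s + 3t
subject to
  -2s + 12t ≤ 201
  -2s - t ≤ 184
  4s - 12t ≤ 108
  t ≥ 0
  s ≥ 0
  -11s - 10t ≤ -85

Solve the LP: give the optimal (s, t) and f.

s = 85/11, t = 0, minimum f = 85/11

The optimum lies where t = 0 and -11s - 10t = -85.
Solving simultaneously gives s = 85/11, t = 0.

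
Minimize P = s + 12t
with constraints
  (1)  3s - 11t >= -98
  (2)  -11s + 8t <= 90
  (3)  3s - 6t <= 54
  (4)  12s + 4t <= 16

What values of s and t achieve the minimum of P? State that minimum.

s = -162/7, t = -144/7, minimum P = -270

Extreme points and P = s + 12t:
  (-206/97, 808/97) → P = 9490/97
  (-3/2, 17/2) → P = 201/2
  (-162/7, -144/7) → P = -270
  (26/7, -50/7) → P = -82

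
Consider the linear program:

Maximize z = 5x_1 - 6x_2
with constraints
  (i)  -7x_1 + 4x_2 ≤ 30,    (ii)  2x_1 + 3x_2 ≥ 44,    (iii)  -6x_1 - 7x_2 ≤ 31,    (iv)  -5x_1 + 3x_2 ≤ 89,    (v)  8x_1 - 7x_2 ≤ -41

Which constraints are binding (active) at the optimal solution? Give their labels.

Vertices and z = 5x_1 - 6x_2:
  (86/29, 368/29) → z = -1778/29
  (266, 473) → z = -1508
  (185/38, 217/19) → z = -1679/38
The feasible region is unbounded (it extends along (7, 8), (3, 5)), but z strictly decreases along every unbounded feasible direction, so there is no improving ray and the maximum is attained at a vertex.

The maximum is at (185/38, 217/19). Substituting into each constraint, equality holds for (ii) and (v); the remaining constraints have slack.

(ii) and (v)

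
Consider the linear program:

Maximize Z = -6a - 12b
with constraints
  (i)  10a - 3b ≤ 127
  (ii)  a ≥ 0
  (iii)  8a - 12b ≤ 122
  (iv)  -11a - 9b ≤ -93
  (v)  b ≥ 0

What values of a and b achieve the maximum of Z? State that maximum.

a = 93/11, b = 0, maximum Z = -558/11

Extreme points and Z = -6a - 12b:
  (127/10, 0) → Z = -381/5
  (0, 31/3) → Z = -124
  (93/11, 0) → Z = -558/11
The feasible region is unbounded (it extends along (0, 1), (3, 10)), but Z strictly decreases along every unbounded feasible direction, so there is no improving ray and the maximum is attained at a vertex.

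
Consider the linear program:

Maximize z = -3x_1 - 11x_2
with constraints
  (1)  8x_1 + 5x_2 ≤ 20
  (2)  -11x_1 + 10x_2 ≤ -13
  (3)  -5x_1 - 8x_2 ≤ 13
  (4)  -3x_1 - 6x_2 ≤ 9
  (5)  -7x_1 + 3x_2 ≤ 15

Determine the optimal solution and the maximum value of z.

x_1 = 5, x_2 = -4, maximum z = 29

The binding constraints are 8x_1 + 5x_2 = 20 and -3x_1 - 6x_2 = 9.
Solving simultaneously gives x_1 = 5, x_2 = -4.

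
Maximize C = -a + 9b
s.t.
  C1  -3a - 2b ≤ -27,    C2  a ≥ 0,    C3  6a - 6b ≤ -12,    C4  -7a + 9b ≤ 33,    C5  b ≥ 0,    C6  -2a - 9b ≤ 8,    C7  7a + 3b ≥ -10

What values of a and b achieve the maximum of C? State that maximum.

a = 15/2, b = 19/2, maximum C = 78

Vertices and C = -a + 9b:
  (23/5, 33/5) → C = 274/5
  (177/41, 288/41) → C = 2415/41
  (15/2, 19/2) → C = 78

The optimum lies where 6a - 6b = -12 and -7a + 9b = 33.
Solving simultaneously gives a = 15/2, b = 19/2.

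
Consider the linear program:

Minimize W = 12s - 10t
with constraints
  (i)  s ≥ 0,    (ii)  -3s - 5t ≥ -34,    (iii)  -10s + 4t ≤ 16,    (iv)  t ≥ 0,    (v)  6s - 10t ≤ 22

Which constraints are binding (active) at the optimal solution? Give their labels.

(ii) and (iii)

Vertices and W = 12s - 10t:
  (0, 4) → W = -40
  (0, 0) → W = 0
  (28/31, 194/31) → W = -1604/31
  (15/2, 23/10) → W = 67
  (11/3, 0) → W = 44

The minimum is at (28/31, 194/31). Substituting into each constraint, equality holds for (ii) and (iii); the remaining constraints have slack.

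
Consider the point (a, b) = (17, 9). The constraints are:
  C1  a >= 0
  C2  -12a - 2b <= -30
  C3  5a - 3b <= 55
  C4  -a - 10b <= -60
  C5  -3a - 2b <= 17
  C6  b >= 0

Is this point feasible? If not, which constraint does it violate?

not feasible — violates C3

Constraint C3: 5a - 3b = 58, which is not ≤ 55. All other constraints are satisfied.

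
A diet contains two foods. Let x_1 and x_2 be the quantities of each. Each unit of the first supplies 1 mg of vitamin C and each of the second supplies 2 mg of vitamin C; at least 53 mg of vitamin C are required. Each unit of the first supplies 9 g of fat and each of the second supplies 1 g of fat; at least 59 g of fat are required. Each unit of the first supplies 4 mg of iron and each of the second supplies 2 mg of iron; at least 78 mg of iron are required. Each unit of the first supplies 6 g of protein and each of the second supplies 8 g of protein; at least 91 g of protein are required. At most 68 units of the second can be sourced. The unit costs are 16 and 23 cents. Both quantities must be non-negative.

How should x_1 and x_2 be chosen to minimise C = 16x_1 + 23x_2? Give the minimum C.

Feasible corners and C = 16x_1 + 23x_2:
  (0, 59) → C = 1357
  (0, 68) → C = 1564
  (53, 0) → C = 848
  (25/3, 67/3) → C = 647
  (20/7, 233/7) → C = 5679/7
The feasible region is unbounded (it extends along (1, 0)), but C strictly increases along every unbounded feasible direction, so there is no improving ray and the minimum is attained at a vertex.

The optimum lies where x_1 + 2x_2 = 53 and 4x_1 + 2x_2 = 78.
Solving simultaneously gives x_1 = 25/3, x_2 = 67/3.

x_1 = 25/3, x_2 = 67/3, minimum C = 647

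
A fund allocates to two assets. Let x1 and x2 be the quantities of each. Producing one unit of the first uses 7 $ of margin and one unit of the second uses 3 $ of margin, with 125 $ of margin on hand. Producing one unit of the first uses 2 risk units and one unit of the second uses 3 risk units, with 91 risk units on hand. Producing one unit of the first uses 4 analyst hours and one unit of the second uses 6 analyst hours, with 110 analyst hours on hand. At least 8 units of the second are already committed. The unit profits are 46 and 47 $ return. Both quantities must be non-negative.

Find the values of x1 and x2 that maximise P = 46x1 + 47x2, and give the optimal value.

x1 = 14, x2 = 9, maximum P = 1067

Extreme points and P = 46x1 + 47x2:
  (0, 55/3) → P = 2585/3
  (0, 8) → P = 376
  (14, 9) → P = 1067
  (101/7, 8) → P = 7278/7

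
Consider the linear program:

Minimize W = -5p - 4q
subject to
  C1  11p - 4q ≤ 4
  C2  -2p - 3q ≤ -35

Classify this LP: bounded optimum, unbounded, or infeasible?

From the feasible point (152/41, 377/41), moving in the direction (4, 11) keeps every constraint satisfied while W decreases without bound.

unbounded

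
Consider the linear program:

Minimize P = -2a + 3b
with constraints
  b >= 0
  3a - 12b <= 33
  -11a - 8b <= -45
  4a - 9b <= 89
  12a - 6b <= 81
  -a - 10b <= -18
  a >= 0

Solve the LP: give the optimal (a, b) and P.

Vertices and P = -2a + 3b:
  (3, 3/2) → P = -3/2
  (0, 45/8) → P = 135/8
  (51/7, 15/14) → P = -159/14
The feasible region is unbounded (it extends along (1, 2), (0, 1)), but P strictly increases along every unbounded feasible direction, so there is no improving ray and the minimum is attained at a vertex.

a = 51/7, b = 15/14, minimum P = -159/14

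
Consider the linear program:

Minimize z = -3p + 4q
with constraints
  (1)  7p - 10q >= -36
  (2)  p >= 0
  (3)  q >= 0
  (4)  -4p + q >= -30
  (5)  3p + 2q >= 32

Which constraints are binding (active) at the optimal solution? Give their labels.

(4) and (5)

Feasible corners and z = -3p + 4q:
  (112/11, 118/11) → z = 136/11
  (62/11, 83/11) → z = 146/11
  (92/11, 38/11) → z = -124/11

The minimum is at (92/11, 38/11). Substituting into each constraint, equality holds for (4) and (5); the remaining constraints have slack.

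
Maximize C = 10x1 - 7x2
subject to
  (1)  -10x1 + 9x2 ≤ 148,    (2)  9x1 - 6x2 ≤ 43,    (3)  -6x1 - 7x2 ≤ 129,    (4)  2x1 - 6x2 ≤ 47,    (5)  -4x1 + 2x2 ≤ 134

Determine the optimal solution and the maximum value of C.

Corner points and C = 10x1 - 7x2:
  (425/7, 1762/21) → C = 416/21
  (-2197/124, -201/62) → C = -4789/31
  (-4/7, -337/42) → C = 2119/42
  (-89/10, -54/5) → C = -67/5

The binding constraints are 9x1 - 6x2 = 43 and 2x1 - 6x2 = 47.
Solving simultaneously gives x1 = -4/7, x2 = -337/42.

x1 = -4/7, x2 = -337/42, maximum C = 2119/42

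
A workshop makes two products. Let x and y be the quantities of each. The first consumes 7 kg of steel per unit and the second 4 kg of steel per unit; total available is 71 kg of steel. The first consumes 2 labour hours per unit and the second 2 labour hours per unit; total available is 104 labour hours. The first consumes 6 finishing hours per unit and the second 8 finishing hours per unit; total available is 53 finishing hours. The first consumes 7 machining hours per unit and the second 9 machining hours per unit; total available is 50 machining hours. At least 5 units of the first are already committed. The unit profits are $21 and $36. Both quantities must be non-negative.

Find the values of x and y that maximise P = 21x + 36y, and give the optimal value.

Vertices and P = 21x + 36y:
  (50/7, 0) → P = 150
  (5, 0) → P = 105
  (5, 5/3) → P = 165

The optimum lies where 7x + 9y = 50 and x = 5.
Solving simultaneously gives x = 5, y = 5/3.

x = 5, y = 5/3, maximum P = 165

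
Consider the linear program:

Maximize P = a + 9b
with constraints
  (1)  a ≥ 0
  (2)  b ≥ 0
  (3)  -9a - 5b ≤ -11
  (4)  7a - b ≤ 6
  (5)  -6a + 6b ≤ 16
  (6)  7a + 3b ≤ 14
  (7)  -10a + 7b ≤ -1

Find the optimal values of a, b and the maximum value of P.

a = 41/39, b = 53/39, maximum P = 518/39

Extreme points and P = a + 9b:
  (41/44, 23/44) → P = 62/11
  (82/113, 101/113) → P = 991/113
  (41/39, 53/39) → P = 518/39

At the optimal vertex, 7a - b = 6 and -10a + 7b = -1.
Solving simultaneously gives a = 41/39, b = 53/39.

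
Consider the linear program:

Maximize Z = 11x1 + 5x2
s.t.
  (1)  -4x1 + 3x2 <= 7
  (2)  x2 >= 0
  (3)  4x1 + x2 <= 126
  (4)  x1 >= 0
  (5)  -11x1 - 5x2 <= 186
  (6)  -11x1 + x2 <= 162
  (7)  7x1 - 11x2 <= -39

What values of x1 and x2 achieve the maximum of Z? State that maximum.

x1 = 371/16, x2 = 133/4, maximum Z = 6741/16

Feasible corners and Z = 11x1 + 5x2:
  (371/16, 133/4) → Z = 6741/16
  (40/23, 107/23) → Z = 975/23
  (449/17, 346/17) → Z = 6669/17

The binding constraints are -4x1 + 3x2 = 7 and 4x1 + x2 = 126.
Solving simultaneously gives x1 = 371/16, x2 = 133/4.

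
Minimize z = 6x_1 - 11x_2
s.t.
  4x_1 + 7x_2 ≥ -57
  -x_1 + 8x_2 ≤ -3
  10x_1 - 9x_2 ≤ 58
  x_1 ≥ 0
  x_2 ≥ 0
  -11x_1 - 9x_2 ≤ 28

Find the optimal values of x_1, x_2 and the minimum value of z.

x_1 = 3, x_2 = 0, minimum z = 18

Corner points and z = 6x_1 - 11x_2:
  (437/71, 28/71) → z = 2314/71
  (3, 0) → z = 18
  (29/5, 0) → z = 174/5

The binding constraints are -x_1 + 8x_2 = -3 and x_2 = 0.
Solving simultaneously gives x_1 = 3, x_2 = 0.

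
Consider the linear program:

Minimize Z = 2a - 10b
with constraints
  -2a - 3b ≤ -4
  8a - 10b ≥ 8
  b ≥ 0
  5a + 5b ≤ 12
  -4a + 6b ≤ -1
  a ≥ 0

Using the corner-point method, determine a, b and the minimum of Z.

a = 16/9, b = 28/45, minimum Z = -8/3

Vertices and Z = 2a - 10b:
  (16/11, 4/11) → Z = -8/11
  (2, 0) → Z = 4
  (16/9, 28/45) → Z = -8/3
  (12/5, 0) → Z = 24/5

At the optimal vertex, 8a - 10b = 8 and 5a + 5b = 12.
Solving simultaneously gives a = 16/9, b = 28/45.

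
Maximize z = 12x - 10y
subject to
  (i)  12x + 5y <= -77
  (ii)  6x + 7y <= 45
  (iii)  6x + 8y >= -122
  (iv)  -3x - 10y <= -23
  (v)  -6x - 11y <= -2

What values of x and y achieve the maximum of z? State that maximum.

x = -59/7, y = 169/35, maximum z = -1046/7

Corner points and z = 12x - 10y:
  (-382/27, 167/9) → z = -1066/3
  (-59/7, 169/35) → z = -1046/7
  (-679/9, 124/3) → z = -3956/3
  (-233/27, 44/9) → z = -1372/9
The feasible region is unbounded (it extends along (-4, 3), (-7, 6)), but z strictly decreases along every unbounded feasible direction, so there is no improving ray and the maximum is attained at a vertex.

The optimum lies where 12x + 5y = -77 and -3x - 10y = -23.
Solving simultaneously gives x = -59/7, y = 169/35.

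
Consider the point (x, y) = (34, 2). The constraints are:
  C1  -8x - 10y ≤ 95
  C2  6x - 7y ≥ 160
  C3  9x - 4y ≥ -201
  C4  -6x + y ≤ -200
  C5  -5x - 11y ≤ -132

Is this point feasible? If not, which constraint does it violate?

C1: -292 ≤ 95 ✓
C2: 190 ≥ 160 ✓
C3: 298 ≥ -201 ✓
C4: -202 ≤ -200 ✓
C5: -192 ≤ -132 ✓

feasible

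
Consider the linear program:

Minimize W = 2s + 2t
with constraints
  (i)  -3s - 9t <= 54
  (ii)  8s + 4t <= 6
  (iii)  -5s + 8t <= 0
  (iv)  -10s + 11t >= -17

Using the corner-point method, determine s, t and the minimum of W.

s = -144/23, t = -90/23, minimum W = -468/23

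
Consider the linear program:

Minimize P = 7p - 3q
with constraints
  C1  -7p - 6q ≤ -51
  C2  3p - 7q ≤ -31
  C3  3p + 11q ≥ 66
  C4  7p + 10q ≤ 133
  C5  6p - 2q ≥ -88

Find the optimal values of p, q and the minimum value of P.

Corner points and P = 7p - 3q:
  (171/67, 370/67) → P = 87/67
  (-213/25, 461/25) → P = -2874/25
  (621/79, 616/79) → P = 2499/79
  (-307/37, 707/37) → P = -4270/37

p = -307/37, q = 707/37, minimum P = -4270/37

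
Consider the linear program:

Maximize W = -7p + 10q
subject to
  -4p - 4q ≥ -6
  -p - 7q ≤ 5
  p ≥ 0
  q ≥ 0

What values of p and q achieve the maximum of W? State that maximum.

p = 0, q = 3/2, maximum W = 15

Extreme points and W = -7p + 10q:
  (0, 3/2) → W = 15
  (3/2, 0) → W = -21/2
  (0, 0) → W = 0

The optimum lies where -4p - 4q = -6 and p = 0.
Solving simultaneously gives p = 0, q = 3/2.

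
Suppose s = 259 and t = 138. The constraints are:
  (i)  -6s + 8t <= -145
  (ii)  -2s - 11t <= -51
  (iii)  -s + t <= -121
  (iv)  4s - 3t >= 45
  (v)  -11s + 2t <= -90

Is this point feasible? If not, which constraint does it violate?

(i): -450 ≤ -145 ✓
(ii): -2036 ≤ -51 ✓
(iii): -121 ≤ -121 ✓
(iv): 622 ≥ 45 ✓
(v): -2573 ≤ -90 ✓

feasible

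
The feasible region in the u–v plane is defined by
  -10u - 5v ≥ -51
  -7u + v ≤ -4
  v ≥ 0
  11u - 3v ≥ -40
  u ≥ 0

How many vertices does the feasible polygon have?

The feasible vertices (each the meet of two boundaries and inside every other half-plane) are:
  (71/45, 317/45)
  (51/10, 0)
  (4/7, 0)

3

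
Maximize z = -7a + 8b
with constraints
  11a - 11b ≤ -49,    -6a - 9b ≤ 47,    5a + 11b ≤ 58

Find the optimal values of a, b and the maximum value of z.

Feasible corners and z = -7a + 8b:
  (-958/165, -223/165) → z = 4922/165
  (9/16, 883/176) → z = 6371/176
  (-1039/21, 583/21) → z = 3979/7

At the optimal vertex, -6a - 9b = 47 and 5a + 11b = 58.
Solving simultaneously gives a = -1039/21, b = 583/21.

a = -1039/21, b = 583/21, maximum z = 3979/7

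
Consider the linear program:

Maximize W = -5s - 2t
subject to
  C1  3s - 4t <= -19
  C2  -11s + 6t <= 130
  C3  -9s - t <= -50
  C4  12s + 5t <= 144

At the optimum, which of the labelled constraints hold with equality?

C1 and C3

Extreme points and W = -5s - 2t:
  (181/39, 107/13) → W = -119/3
  (481/63, 220/21) → W = -3725/63
  (106/33, 232/11) → W = -1922/33

The maximum is at (181/39, 107/13). Substituting into each constraint, equality holds for C1 and C3; the remaining constraints have slack.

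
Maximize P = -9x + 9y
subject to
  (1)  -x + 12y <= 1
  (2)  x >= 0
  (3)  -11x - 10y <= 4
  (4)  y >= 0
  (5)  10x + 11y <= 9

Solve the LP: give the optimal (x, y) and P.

x = 0, y = 1/12, maximum P = 3/4

Vertices and P = -9x + 9y:
  (0, 1/12) → P = 3/4
  (97/131, 19/131) → P = -702/131
  (0, 0) → P = 0
  (9/10, 0) → P = -81/10

At the optimal vertex, -x + 12y = 1 and x = 0.
Solving simultaneously gives x = 0, y = 1/12.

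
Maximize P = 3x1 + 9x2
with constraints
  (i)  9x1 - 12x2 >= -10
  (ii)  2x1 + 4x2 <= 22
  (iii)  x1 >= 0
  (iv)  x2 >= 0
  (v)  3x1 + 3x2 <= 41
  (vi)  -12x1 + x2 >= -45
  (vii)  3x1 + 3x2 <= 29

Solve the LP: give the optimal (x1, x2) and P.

At the optimal vertex, 9x1 - 12x2 = -10 and 2x1 + 4x2 = 22.
Solving simultaneously gives x1 = 56/15, x2 = 109/30.

x1 = 56/15, x2 = 109/30, maximum P = 439/10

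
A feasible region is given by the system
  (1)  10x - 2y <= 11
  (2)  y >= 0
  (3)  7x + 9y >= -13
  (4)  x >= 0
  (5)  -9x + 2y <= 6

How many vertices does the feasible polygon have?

The feasible vertices (each the meet of two boundaries and inside every other half-plane) are:
  (11/10, 0)
  (17, 159/2)
  (0, 0)
  (0, 3)

4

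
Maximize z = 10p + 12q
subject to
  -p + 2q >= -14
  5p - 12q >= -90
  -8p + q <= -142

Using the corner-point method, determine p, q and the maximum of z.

Extreme points and z = 10p + 12q:
  (174, 80) → z = 2700
  (18, 2) → z = 204
  (138/7, 110/7) → z = 2700/7

p = 174, q = 80, maximum z = 2700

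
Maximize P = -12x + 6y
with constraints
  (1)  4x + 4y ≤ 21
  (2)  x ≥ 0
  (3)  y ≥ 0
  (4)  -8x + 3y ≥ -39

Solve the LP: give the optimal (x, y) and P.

x = 0, y = 21/4, maximum P = 63/2

The optimum lies where 4x + 4y = 21 and x = 0.
Solving simultaneously gives x = 0, y = 21/4.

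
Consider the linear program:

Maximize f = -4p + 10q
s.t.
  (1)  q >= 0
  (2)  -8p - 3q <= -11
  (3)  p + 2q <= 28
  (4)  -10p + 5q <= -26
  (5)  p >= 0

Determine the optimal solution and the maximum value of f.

Feasible corners and f = -4p + 10q:
  (28, 0) → f = -112
  (13/5, 0) → f = -52/5
  (192/25, 254/25) → f = 1772/25

p = 192/25, q = 254/25, maximum f = 1772/25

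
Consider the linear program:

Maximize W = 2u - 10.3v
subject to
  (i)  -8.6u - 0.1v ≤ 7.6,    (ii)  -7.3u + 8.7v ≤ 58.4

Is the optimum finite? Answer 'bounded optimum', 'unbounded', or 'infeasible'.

unbounded

From the feasible point (-7196/7555, 44676/7555), moving in the direction (0.1, -8.6) keeps every constraint satisfied while W increases without bound.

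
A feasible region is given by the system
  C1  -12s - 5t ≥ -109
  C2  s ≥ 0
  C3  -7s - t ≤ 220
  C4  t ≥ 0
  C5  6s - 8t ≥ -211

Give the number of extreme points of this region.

3

Intersecting each pair of boundary lines and keeping only the points that satisfy every inequality leaves:
  (0, 109/5)
  (109/12, 0)
  (0, 0)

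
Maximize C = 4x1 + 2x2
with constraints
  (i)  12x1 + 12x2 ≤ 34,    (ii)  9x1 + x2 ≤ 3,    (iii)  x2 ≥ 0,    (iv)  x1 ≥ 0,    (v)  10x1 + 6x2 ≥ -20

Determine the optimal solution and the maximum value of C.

x1 = 1/48, x2 = 45/16, maximum C = 137/24

Corner points and C = 4x1 + 2x2:
  (1/48, 45/16) → C = 137/24
  (0, 17/6) → C = 17/3
  (1/3, 0) → C = 4/3
  (0, 0) → C = 0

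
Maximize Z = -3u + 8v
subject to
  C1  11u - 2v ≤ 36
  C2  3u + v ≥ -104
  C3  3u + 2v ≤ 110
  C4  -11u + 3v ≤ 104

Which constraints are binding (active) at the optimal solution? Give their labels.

C3 and C4

Feasible corners and Z = -3u + 8v:
  (-172/17, -1252/17) → Z = -9500/17
  (73/7, 551/14) → Z = 1985/7
  (-104/5, -208/5) → Z = -1352/5
  (122/31, 1522/31) → Z = 11810/31

The maximum is at (122/31, 1522/31). Substituting into each constraint, equality holds for C3 and C4; the remaining constraints have slack.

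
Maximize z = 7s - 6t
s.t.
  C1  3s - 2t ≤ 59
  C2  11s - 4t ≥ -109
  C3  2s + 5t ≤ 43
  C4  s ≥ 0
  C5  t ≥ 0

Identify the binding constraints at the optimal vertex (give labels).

C1 and C5

Feasible corners and z = 7s - 6t:
  (381/19, 11/19) → z = 2601/19
  (59/3, 0) → z = 413/3
  (0, 43/5) → z = -258/5
  (0, 0) → z = 0

The maximum is at (59/3, 0). Substituting into each constraint, equality holds for C1 and C5; the remaining constraints have slack.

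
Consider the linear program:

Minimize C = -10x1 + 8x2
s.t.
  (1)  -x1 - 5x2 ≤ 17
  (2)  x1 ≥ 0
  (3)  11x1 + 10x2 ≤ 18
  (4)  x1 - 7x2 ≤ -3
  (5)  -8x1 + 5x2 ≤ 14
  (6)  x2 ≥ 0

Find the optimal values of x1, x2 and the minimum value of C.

At the optimal vertex, 11x1 + 10x2 = 18 and x1 - 7x2 = -3.
Solving simultaneously gives x1 = 32/29, x2 = 17/29.

x1 = 32/29, x2 = 17/29, minimum C = -184/29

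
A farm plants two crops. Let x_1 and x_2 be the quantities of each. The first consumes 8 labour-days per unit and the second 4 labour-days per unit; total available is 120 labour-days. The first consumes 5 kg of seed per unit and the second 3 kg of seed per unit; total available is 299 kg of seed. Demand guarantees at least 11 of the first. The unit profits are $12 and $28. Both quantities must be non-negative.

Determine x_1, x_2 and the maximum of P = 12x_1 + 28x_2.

x_1 = 11, x_2 = 8, maximum P = 356

Vertices and P = 12x_1 + 28x_2:
  (15, 0) → P = 180
  (11, 0) → P = 132
  (11, 8) → P = 356

The binding constraints are 8x_1 + 4x_2 = 120 and x_1 = 11.
Solving simultaneously gives x_1 = 11, x_2 = 8.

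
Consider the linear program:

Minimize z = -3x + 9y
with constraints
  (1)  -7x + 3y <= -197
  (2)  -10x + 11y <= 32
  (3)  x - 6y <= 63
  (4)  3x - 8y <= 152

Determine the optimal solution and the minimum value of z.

Feasible corners and z = -3x + 9y:
  (2263/47, 2194/47) → z = 12957/47
  (331/13, -244/39) → z = -1725/13
  (204/5, -37/10) → z = -1557/10
The feasible region is unbounded (it extends along (11, 10), (8, 3)), but z strictly increases along every unbounded feasible direction, so there is no improving ray and the minimum is attained at a vertex.

x = 204/5, y = -37/10, minimum z = -1557/10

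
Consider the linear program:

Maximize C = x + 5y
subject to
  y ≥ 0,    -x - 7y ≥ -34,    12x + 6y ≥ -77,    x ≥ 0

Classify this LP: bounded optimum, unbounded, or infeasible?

Corner points and C = x + 5y:
  (34, 0) → C = 34
  (0, 0) → C = 0
  (0, 34/7) → C = 170/7
The feasible region has finitely many vertices and no improving ray; the maximum is 34 at (34, 0).

bounded optimum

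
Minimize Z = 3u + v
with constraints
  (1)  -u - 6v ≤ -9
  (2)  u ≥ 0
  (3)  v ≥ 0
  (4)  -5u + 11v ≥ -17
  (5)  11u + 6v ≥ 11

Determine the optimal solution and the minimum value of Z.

u = 0, v = 11/6, minimum Z = 11/6

Corner points and Z = 3u + v:
  (201/41, 28/41) → Z = 631/41
  (1/5, 22/15) → Z = 31/15
  (0, 11/6) → Z = 11/6
The feasible region is unbounded (it extends along (0, 1), (11, 5)), but Z strictly increases along every unbounded feasible direction, so there is no improving ray and the minimum is attained at a vertex.

The optimum lies where u = 0 and 11u + 6v = 11.
Solving simultaneously gives u = 0, v = 11/6.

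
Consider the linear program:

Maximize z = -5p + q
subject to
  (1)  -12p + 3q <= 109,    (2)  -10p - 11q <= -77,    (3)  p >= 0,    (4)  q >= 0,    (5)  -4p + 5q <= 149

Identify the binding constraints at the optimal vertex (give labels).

Corner points and z = -5p + q:
  (0, 7) → z = 7
  (77/10, 0) → z = -77/2
  (0, 149/5) → z = 149/5
The feasible region is unbounded (it extends along (5, 4), (1, 0)), but z strictly decreases along every unbounded feasible direction, so there is no improving ray and the maximum is attained at a vertex.

The maximum is at (0, 149/5). Substituting into each constraint, equality holds for (3) and (5); the remaining constraints have slack.

(3) and (5)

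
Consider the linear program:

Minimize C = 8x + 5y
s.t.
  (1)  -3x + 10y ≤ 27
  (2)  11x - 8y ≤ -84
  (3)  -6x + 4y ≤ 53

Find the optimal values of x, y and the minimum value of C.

x = -22, y = -79/4, minimum C = -1099/4

Corner points and C = 8x + 5y:
  (-312/43, 45/86) → C = -4767/86
  (-211/24, 1/16) → C = -3361/48
  (-22, -79/4) → C = -1099/4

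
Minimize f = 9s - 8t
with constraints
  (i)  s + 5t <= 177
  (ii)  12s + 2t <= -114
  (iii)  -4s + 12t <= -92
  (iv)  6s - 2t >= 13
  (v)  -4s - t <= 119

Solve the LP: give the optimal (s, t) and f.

s = -101/18, t = -70/3, minimum f = 817/6

The optimum lies where 12s + 2t = -114 and 6s - 2t = 13.
Solving simultaneously gives s = -101/18, t = -70/3.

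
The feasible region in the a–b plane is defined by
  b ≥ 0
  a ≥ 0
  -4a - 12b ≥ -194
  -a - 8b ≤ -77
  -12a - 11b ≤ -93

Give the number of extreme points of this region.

Of the 10 pairwise boundary intersections, those satisfying every inequality are:
  (0, 97/6)
  (0, 77/8)
  (157/5, 57/10)

3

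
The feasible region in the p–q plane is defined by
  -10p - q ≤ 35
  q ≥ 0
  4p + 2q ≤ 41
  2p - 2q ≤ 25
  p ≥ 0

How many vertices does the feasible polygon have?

3

The feasible vertices (each the meet of two boundaries and inside every other half-plane) are:
  (41/4, 0)
  (0, 0)
  (0, 41/2)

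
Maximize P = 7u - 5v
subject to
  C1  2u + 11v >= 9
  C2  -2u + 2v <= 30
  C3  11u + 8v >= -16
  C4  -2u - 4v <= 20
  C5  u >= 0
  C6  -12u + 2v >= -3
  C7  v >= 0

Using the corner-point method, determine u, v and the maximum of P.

u = 3/8, v = 3/4, maximum P = -9/8

Extreme points and P = 7u - 5v:
  (0, 9/11) → P = -45/11
  (3/8, 3/4) → P = -9/8
  (0, 15) → P = -75
  (33/10, 183/10) → P = -342/5

The optimum lies where 2u + 11v = 9 and -12u + 2v = -3.
Solving simultaneously gives u = 3/8, v = 3/4.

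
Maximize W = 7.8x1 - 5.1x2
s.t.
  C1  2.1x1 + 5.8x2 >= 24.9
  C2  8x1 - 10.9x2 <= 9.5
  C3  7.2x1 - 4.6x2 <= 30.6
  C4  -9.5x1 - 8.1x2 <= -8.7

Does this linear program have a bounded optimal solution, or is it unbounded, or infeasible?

Vertices and W = 7.8x1 - 5.1x2:
  (32651/6929, 17925/6929) → W = 1632603/69290
  (-15123/3809, 21828/3809) → W = -1146411/19045
  (3623/521, 2205/521) → W = 170139/5210
The feasible region has finitely many vertices and no improving ray; the maximum is 170139/5210 at (3623/521, 2205/521).

bounded optimum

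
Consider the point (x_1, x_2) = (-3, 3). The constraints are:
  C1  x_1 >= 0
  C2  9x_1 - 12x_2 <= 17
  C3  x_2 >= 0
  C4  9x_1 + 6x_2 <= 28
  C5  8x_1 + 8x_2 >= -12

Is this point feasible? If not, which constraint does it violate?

not feasible — violates C1

Constraint C1: x_1 = -3, which is not ≥ 0. All other constraints are satisfied.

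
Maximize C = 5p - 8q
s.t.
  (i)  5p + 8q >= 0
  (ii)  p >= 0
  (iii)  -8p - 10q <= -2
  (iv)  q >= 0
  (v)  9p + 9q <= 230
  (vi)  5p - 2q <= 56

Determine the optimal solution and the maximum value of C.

p = 56/5, q = 0, maximum C = 56

Corner points and C = 5p - 8q:
  (0, 1/5) → C = -8/5
  (0, 230/9) → C = -1840/9
  (1/4, 0) → C = 5/4
  (56/5, 0) → C = 56
  (964/63, 646/63) → C = -116/21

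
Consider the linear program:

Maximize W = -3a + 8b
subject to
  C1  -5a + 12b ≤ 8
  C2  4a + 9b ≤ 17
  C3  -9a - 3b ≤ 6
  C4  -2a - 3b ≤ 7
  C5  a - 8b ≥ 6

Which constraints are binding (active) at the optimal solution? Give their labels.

C3 and C5

Feasible corners and W = -3a + 8b:
  (190/41, -7/41) → W = -626/41
  (1/7, -17/7) → W = -139/7
  (-2/5, -4/5) → W = -26/5
The feasible region is unbounded (it extends along (3, -2), (9, -4)), but W strictly decreases along every unbounded feasible direction, so there is no improving ray and the maximum is attained at a vertex.

The maximum is at (-2/5, -4/5). Substituting into each constraint, equality holds for C3 and C5; the remaining constraints have slack.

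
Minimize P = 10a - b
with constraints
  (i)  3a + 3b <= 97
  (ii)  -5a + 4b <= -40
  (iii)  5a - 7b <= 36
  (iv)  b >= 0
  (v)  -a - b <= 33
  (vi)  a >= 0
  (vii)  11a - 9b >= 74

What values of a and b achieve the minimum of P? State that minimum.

Extreme points and P = 10a - b:
  (508/27, 365/27) → P = 4715/27
  (787/36, 377/36) → P = 7493/36
  (136/15, 4/3) → P = 268/3

At the optimal vertex, -5a + 4b = -40 and 5a - 7b = 36.
Solving simultaneously gives a = 136/15, b = 4/3.

a = 136/15, b = 4/3, minimum P = 268/3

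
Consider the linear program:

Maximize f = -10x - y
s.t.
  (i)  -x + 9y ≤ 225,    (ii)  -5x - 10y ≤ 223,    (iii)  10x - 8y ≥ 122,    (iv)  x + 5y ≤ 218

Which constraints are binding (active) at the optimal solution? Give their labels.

(ii) and (iii)

Feasible corners and f = -10x - y:
  (1449/41, 1186/41) → f = -15676/41
  (837/14, 443/14) → f = -1259/2
  (-141/35, -142/7) → f = 424/7
The feasible region is unbounded (it extends along (2, -1), (5, -1)), but f strictly decreases along every unbounded feasible direction, so there is no improving ray and the maximum is attained at a vertex.

The maximum is at (-141/35, -142/7). Substituting into each constraint, equality holds for (ii) and (iii); the remaining constraints have slack.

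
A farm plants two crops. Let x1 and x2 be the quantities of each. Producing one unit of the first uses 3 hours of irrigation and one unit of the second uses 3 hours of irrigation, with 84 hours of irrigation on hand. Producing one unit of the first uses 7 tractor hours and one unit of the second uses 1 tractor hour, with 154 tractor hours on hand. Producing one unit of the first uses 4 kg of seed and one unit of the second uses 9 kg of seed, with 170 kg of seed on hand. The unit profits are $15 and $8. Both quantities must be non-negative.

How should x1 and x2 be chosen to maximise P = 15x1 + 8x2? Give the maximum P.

Vertices and P = 15x1 + 8x2:
  (0, 0) → P = 0
  (0, 170/9) → P = 1360/9
  (22, 0) → P = 330
  (21, 7) → P = 371
  (82/5, 58/5) → P = 1694/5

At the optimal vertex, 3x1 + 3x2 = 84 and 7x1 + x2 = 154.
Solving simultaneously gives x1 = 21, x2 = 7.

x1 = 21, x2 = 7, maximum P = 371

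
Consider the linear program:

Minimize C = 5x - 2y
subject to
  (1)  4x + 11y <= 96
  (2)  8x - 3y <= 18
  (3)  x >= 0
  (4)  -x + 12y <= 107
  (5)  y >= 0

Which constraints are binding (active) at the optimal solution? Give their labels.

Vertices and C = 5x - 2y:
  (243/50, 174/25) → C = 519/50
  (0, 96/11) → C = -192/11
  (9/4, 0) → C = 45/4
  (0, 0) → C = 0

The minimum is at (0, 96/11). Substituting into each constraint, equality holds for (1) and (3); the remaining constraints have slack.

(1) and (3)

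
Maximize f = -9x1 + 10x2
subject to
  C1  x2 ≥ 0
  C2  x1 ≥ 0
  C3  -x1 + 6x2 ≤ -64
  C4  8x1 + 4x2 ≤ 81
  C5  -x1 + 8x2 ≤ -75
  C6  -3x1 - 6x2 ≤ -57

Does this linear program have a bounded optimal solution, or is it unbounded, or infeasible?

The boundaries x2 = 0 and -x1 + 8x2 = -75 meet at (75, 0), but that point violates 8x1 + 4x2 ≤ 81. Every candidate vertex is excluded by some other constraint, so the feasible region is empty.

infeasible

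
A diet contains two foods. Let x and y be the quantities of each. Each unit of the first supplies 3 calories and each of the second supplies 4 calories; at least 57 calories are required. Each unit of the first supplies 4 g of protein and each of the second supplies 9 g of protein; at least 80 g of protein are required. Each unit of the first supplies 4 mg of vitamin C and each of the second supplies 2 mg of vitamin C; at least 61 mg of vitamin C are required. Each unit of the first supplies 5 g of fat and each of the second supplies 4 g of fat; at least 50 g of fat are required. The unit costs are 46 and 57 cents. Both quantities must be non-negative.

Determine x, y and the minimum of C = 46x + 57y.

Vertices and C = 46x + 57y:
  (0, 61/2) → C = 3477/2
  (20, 0) → C = 920
  (193/11, 12/11) → C = 9562/11
  (13, 9/2) → C = 1709/2
The feasible region is unbounded (it extends along (0, 1), (1, 0)), but C strictly increases along every unbounded feasible direction, so there is no improving ray and the minimum is attained at a vertex.

The binding constraints are 3x + 4y = 57 and 4x + 2y = 61.
Solving simultaneously gives x = 13, y = 9/2.

x = 13, y = 9/2, minimum C = 1709/2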